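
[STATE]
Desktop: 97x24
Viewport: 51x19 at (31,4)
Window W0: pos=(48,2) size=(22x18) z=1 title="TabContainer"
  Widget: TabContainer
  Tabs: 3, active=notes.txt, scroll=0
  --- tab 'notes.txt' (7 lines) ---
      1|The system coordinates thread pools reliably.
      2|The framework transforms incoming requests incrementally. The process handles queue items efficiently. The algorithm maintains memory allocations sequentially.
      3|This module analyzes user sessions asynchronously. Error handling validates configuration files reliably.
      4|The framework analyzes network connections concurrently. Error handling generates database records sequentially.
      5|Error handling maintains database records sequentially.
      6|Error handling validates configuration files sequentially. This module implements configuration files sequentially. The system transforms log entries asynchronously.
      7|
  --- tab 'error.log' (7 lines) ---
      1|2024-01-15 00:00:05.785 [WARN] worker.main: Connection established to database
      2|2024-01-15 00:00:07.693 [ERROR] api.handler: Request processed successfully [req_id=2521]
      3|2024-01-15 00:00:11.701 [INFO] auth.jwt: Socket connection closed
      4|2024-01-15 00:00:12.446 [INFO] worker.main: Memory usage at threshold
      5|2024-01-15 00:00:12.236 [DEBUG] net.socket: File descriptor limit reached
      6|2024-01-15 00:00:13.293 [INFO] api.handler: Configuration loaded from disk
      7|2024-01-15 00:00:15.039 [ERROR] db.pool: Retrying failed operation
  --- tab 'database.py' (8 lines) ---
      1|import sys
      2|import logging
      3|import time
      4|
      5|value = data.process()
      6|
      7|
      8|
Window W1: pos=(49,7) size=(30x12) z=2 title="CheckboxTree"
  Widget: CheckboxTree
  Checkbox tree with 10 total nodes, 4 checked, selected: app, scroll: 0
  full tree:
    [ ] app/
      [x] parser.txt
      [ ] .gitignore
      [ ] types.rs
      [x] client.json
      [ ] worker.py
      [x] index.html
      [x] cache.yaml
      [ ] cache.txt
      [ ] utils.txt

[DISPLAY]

                 ┠────────────────────┨            
                 ┃[notes.txt]│ error.l┃            
                 ┃────────────────────┃            
                 ┃┏━━━━━━━━━━━━━━━━━━━━━━━━━━━━┓   
                 ┃┃ CheckboxTree               ┃   
                 ┃┠────────────────────────────┨   
                 ┃┃>[-] app/                   ┃   
                 ┃┃   [x] parser.txt           ┃   
                 ┃┃   [ ] .gitignore           ┃   
                 ┃┃   [ ] types.rs             ┃   
                 ┃┃   [x] client.json          ┃   
                 ┃┃   [ ] worker.py            ┃   
                 ┃┃   [x] index.html           ┃   
                 ┃┃   [x] cache.yaml           ┃   
                 ┃┗━━━━━━━━━━━━━━━━━━━━━━━━━━━━┛   
                 ┗━━━━━━━━━━━━━━━━━━━━┛            
                                                   
                                                   
                                                   


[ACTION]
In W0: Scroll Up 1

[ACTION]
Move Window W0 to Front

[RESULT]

                 ┠────────────────────┨            
                 ┃[notes.txt]│ error.l┃            
                 ┃────────────────────┃            
                 ┃The system coordinat┃━━━━━━━━┓   
                 ┃The framework transf┃        ┃   
                 ┃This module analyzes┃────────┨   
                 ┃The framework analyz┃        ┃   
                 ┃Error handling maint┃        ┃   
                 ┃Error handling valid┃        ┃   
                 ┃                    ┃        ┃   
                 ┃                    ┃        ┃   
                 ┃                    ┃        ┃   
                 ┃                    ┃        ┃   
                 ┃                    ┃        ┃   
                 ┃                    ┃━━━━━━━━┛   
                 ┗━━━━━━━━━━━━━━━━━━━━┛            
                                                   
                                                   
                                                   


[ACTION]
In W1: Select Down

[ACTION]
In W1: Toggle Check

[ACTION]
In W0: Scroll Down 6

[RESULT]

                 ┠────────────────────┨            
                 ┃[notes.txt]│ error.l┃            
                 ┃────────────────────┃            
                 ┃                    ┃━━━━━━━━┓   
                 ┃                    ┃        ┃   
                 ┃                    ┃────────┨   
                 ┃                    ┃        ┃   
                 ┃                    ┃        ┃   
                 ┃                    ┃        ┃   
                 ┃                    ┃        ┃   
                 ┃                    ┃        ┃   
                 ┃                    ┃        ┃   
                 ┃                    ┃        ┃   
                 ┃                    ┃        ┃   
                 ┃                    ┃━━━━━━━━┛   
                 ┗━━━━━━━━━━━━━━━━━━━━┛            
                                                   
                                                   
                                                   


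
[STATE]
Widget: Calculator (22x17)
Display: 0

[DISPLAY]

                     0
┌───┬───┬───┬───┐     
│ 7 │ 8 │ 9 │ ÷ │     
├───┼───┼───┼───┤     
│ 4 │ 5 │ 6 │ × │     
├───┼───┼───┼───┤     
│ 1 │ 2 │ 3 │ - │     
├───┼───┼───┼───┤     
│ 0 │ . │ = │ + │     
├───┼───┼───┼───┤     
│ C │ MC│ MR│ M+│     
└───┴───┴───┴───┘     
                      
                      
                      
                      
                      


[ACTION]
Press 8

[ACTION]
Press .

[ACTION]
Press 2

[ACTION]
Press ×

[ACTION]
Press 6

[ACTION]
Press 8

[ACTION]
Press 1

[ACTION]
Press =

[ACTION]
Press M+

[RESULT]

                5584.2
┌───┬───┬───┬───┐     
│ 7 │ 8 │ 9 │ ÷ │     
├───┼───┼───┼───┤     
│ 4 │ 5 │ 6 │ × │     
├───┼───┼───┼───┤     
│ 1 │ 2 │ 3 │ - │     
├───┼───┼───┼───┤     
│ 0 │ . │ = │ + │     
├───┼───┼───┼───┤     
│ C │ MC│ MR│ M+│     
└───┴───┴───┴───┘     
                      
                      
                      
                      
                      


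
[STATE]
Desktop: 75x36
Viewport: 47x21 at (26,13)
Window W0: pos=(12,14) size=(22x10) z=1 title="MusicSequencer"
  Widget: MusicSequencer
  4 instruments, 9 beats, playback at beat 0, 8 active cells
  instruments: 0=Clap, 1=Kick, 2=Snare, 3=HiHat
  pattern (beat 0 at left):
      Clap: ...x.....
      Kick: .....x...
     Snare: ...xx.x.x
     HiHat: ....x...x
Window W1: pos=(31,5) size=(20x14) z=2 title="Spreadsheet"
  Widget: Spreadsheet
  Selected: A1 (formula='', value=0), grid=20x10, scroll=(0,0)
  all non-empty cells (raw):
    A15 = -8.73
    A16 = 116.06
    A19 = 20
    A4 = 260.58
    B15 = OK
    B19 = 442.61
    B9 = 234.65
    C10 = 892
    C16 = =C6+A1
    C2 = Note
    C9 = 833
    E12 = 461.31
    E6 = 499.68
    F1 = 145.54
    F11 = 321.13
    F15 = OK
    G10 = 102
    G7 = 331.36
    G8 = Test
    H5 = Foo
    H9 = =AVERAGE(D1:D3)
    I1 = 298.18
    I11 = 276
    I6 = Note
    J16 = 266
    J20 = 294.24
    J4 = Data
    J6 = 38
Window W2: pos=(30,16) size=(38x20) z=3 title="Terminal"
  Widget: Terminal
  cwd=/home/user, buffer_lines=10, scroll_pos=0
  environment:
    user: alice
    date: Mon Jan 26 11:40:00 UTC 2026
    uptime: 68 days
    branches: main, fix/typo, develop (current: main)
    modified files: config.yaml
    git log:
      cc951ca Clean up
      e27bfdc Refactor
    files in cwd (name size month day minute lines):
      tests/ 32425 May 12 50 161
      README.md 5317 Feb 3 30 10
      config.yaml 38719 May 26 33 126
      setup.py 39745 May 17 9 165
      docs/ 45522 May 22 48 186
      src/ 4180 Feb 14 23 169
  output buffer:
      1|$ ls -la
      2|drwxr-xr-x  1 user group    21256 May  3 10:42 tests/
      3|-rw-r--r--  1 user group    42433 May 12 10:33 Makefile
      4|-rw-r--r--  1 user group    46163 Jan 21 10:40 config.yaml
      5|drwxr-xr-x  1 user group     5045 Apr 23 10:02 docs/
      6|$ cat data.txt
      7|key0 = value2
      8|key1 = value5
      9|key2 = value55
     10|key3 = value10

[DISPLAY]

     ┃  3        0      ┃                      
━━━━━┃  4   260.58      ┃                      
er   ┃  5        0      ┃                      
────┏━━━━━━━━━━━━━━━━━━━━━━━━━━━━━━━━━━━━┓     
78  ┃ Terminal                           ┃     
··  ┠────────────────────────────────────┨     
··  ┃$ ls -la                            ┃     
·█  ┃drwxr-xr-x  1 user group    21256 Ma┃     
·█  ┃-rw-r--r--  1 user group    42433 Ma┃     
    ┃-rw-r--r--  1 user group    46163 Ja┃     
━━━━┃drwxr-xr-x  1 user group     5045 Ap┃     
    ┃$ cat data.txt                      ┃     
    ┃key0 = value2                       ┃     
    ┃key1 = value5                       ┃     
    ┃key2 = value55                      ┃     
    ┃key3 = value10                      ┃     
    ┃$ █                                 ┃     
    ┃                                    ┃     
    ┃                                    ┃     
    ┃                                    ┃     
    ┃                                    ┃     


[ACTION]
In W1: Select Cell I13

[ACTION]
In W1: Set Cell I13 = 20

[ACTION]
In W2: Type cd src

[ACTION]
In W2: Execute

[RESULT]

     ┃  3        0      ┃                      
━━━━━┃  4   260.58      ┃                      
er   ┃  5        0      ┃                      
────┏━━━━━━━━━━━━━━━━━━━━━━━━━━━━━━━━━━━━┓     
78  ┃ Terminal                           ┃     
··  ┠────────────────────────────────────┨     
··  ┃$ ls -la                            ┃     
·█  ┃drwxr-xr-x  1 user group    21256 Ma┃     
·█  ┃-rw-r--r--  1 user group    42433 Ma┃     
    ┃-rw-r--r--  1 user group    46163 Ja┃     
━━━━┃drwxr-xr-x  1 user group     5045 Ap┃     
    ┃$ cat data.txt                      ┃     
    ┃key0 = value2                       ┃     
    ┃key1 = value5                       ┃     
    ┃key2 = value55                      ┃     
    ┃key3 = value10                      ┃     
    ┃$ cd src                            ┃     
    ┃                                    ┃     
    ┃$ █                                 ┃     
    ┃                                    ┃     
    ┃                                    ┃     


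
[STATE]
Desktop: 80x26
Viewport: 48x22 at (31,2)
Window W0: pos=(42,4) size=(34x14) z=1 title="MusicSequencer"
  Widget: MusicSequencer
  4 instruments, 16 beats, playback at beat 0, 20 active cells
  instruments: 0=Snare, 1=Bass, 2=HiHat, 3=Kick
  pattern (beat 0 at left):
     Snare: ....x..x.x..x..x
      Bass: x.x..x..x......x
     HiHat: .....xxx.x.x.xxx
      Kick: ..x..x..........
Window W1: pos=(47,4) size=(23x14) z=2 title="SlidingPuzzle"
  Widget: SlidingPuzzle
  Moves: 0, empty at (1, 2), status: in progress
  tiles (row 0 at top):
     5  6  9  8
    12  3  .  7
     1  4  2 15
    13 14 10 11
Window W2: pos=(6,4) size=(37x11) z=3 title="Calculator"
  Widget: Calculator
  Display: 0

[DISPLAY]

                                                
                                                
━━━━━━━━━━━┓━━━━┏━━━━━━━━━━━━━━━━━━━━━┓━━━━━┓   
           ┃ Mus┃ SlidingPuzzle       ┃     ┃   
───────────┨────┠─────────────────────┨─────┨   
          0┃    ┃┌────┬────┬────┬────┐┃     ┃   
           ┃ Sna┃│  5 │  6 │  9 │  8 │┃     ┃   
           ┃  Ba┃├────┼────┼────┼────┤┃     ┃   
           ┃ HiH┃│ 12 │  3 │    │  7 │┃     ┃   
           ┃  Ki┃├────┼────┼────┼────┤┃     ┃   
           ┃    ┃│  1 │  4 │  2 │ 15 │┃     ┃   
           ┃    ┃├────┼────┼────┼────┤┃     ┃   
━━━━━━━━━━━┛    ┃│ 13 │ 14 │ 10 │ 11 │┃     ┃   
           ┃    ┃└────┴────┴────┴────┘┃     ┃   
           ┃    ┃Moves: 0             ┃     ┃   
           ┗━━━━┗━━━━━━━━━━━━━━━━━━━━━┛━━━━━┛   
                                                
                                                
                                                
                                                
                                                
                                                


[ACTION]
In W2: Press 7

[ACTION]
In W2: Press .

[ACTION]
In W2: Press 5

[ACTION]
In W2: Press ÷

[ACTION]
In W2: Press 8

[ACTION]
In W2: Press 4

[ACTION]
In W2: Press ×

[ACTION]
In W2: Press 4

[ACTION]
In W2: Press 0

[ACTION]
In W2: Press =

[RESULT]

                                                
                                                
━━━━━━━━━━━┓━━━━┏━━━━━━━━━━━━━━━━━━━━━┓━━━━━┓   
           ┃ Mus┃ SlidingPuzzle       ┃     ┃   
───────────┨────┠─────────────────────┨─────┨   
3.571428572┃    ┃┌────┬────┬────┬────┐┃     ┃   
           ┃ Sna┃│  5 │  6 │  9 │  8 │┃     ┃   
           ┃  Ba┃├────┼────┼────┼────┤┃     ┃   
           ┃ HiH┃│ 12 │  3 │    │  7 │┃     ┃   
           ┃  Ki┃├────┼────┼────┼────┤┃     ┃   
           ┃    ┃│  1 │  4 │  2 │ 15 │┃     ┃   
           ┃    ┃├────┼────┼────┼────┤┃     ┃   
━━━━━━━━━━━┛    ┃│ 13 │ 14 │ 10 │ 11 │┃     ┃   
           ┃    ┃└────┴────┴────┴────┘┃     ┃   
           ┃    ┃Moves: 0             ┃     ┃   
           ┗━━━━┗━━━━━━━━━━━━━━━━━━━━━┛━━━━━┛   
                                                
                                                
                                                
                                                
                                                
                                                


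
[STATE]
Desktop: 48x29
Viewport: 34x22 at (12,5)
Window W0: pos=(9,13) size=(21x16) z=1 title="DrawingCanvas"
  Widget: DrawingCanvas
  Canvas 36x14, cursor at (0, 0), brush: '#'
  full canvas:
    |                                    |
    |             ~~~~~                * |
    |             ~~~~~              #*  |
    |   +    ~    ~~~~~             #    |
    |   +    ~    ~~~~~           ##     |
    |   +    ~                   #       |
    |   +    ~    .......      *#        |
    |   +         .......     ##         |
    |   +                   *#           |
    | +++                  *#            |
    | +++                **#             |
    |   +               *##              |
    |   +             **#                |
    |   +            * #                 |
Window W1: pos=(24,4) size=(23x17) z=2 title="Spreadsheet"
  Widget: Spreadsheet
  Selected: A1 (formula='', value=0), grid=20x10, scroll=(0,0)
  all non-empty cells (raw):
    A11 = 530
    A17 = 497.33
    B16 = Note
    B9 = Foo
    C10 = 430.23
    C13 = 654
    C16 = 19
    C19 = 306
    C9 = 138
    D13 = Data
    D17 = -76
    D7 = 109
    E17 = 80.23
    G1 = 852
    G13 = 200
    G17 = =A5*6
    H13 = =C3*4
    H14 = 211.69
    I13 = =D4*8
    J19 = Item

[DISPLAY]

            ┃ Spreadsheet         
            ┠─────────────────────
            ┃A1:                  
            ┃       A       B     
            ┃---------------------
            ┃  1      [0]       0 
            ┃  2        0       0 
            ┃  3        0       0 
━━━━━━━━━━━━┃  4        0       0 
rawingCanvas┃  5        0       0 
────────────┃  6        0       0 
            ┃  7        0       0 
           ~┃  8        0       0 
           ~┃  9        0Foo      
 +    ~    ~┃ 10        0       0 
 +    ~    ~┗━━━━━━━━━━━━━━━━━━━━━
 +    ~          ┃                
 +    ~    ......┃                
 +         ......┃                
 +               ┃                
++               ┃                
++               ┃                


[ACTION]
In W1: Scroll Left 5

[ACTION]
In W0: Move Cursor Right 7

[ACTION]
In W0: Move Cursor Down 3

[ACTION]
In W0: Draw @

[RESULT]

            ┃ Spreadsheet         
            ┠─────────────────────
            ┃A1:                  
            ┃       A       B     
            ┃---------------------
            ┃  1      [0]       0 
            ┃  2        0       0 
            ┃  3        0       0 
━━━━━━━━━━━━┃  4        0       0 
rawingCanvas┃  5        0       0 
────────────┃  6        0       0 
            ┃  7        0       0 
           ~┃  8        0       0 
           ~┃  9        0Foo      
 +   @~    ~┃ 10        0       0 
 +    ~    ~┗━━━━━━━━━━━━━━━━━━━━━
 +    ~          ┃                
 +    ~    ......┃                
 +         ......┃                
 +               ┃                
++               ┃                
++               ┃                


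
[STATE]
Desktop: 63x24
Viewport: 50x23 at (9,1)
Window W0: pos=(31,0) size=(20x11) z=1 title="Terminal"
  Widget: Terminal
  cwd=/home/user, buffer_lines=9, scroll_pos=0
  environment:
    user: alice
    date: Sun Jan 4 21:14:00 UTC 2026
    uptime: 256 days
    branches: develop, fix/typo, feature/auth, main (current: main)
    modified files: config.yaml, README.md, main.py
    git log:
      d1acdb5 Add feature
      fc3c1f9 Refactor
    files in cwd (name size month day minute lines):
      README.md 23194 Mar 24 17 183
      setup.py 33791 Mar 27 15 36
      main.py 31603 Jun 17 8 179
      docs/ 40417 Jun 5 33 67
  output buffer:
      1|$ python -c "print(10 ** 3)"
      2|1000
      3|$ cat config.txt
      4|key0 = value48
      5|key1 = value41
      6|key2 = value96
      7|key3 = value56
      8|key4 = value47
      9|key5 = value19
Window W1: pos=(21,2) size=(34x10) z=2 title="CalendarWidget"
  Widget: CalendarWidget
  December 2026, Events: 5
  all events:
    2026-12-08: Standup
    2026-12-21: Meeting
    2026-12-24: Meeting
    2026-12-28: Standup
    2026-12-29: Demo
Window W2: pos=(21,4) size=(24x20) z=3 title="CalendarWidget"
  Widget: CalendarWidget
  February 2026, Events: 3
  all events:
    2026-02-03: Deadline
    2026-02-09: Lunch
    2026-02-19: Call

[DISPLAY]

                      ┃ Terminal         ┃        
            ┏━━━━━━━━━━━━━━━━━━━━━━━━━━━━━━━━┓    
            ┃ CalendarWidget                 ┃    
            ┏━━━━━━━━━━━━━━━━━━━━━━┓─────────┨    
            ┃ CalendarWidget       ┃         ┃    
            ┠──────────────────────┨         ┃    
            ┃    February 2026     ┃         ┃    
            ┃Mo Tu We Th Fr Sa Su  ┃         ┃    
            ┃                   1  ┃         ┃    
            ┃ 2  3*  4  5  6  7  8 ┃         ┃    
            ┃ 9* 10 11 12 13 14 15 ┃━━━━━━━━━┛    
            ┃16 17 18 19* 20 21 22 ┃              
            ┃23 24 25 26 27 28     ┃              
            ┃                      ┃              
            ┃                      ┃              
            ┃                      ┃              
            ┃                      ┃              
            ┃                      ┃              
            ┃                      ┃              
            ┃                      ┃              
            ┃                      ┃              
            ┃                      ┃              
            ┗━━━━━━━━━━━━━━━━━━━━━━┛              


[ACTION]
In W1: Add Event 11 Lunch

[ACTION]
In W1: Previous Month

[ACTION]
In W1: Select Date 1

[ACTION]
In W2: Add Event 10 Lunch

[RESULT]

                      ┃ Terminal         ┃        
            ┏━━━━━━━━━━━━━━━━━━━━━━━━━━━━━━━━┓    
            ┃ CalendarWidget                 ┃    
            ┏━━━━━━━━━━━━━━━━━━━━━━┓─────────┨    
            ┃ CalendarWidget       ┃         ┃    
            ┠──────────────────────┨         ┃    
            ┃    February 2026     ┃         ┃    
            ┃Mo Tu We Th Fr Sa Su  ┃         ┃    
            ┃                   1  ┃         ┃    
            ┃ 2  3*  4  5  6  7  8 ┃         ┃    
            ┃ 9* 10* 11 12 13 14 15┃━━━━━━━━━┛    
            ┃16 17 18 19* 20 21 22 ┃              
            ┃23 24 25 26 27 28     ┃              
            ┃                      ┃              
            ┃                      ┃              
            ┃                      ┃              
            ┃                      ┃              
            ┃                      ┃              
            ┃                      ┃              
            ┃                      ┃              
            ┃                      ┃              
            ┃                      ┃              
            ┗━━━━━━━━━━━━━━━━━━━━━━┛              


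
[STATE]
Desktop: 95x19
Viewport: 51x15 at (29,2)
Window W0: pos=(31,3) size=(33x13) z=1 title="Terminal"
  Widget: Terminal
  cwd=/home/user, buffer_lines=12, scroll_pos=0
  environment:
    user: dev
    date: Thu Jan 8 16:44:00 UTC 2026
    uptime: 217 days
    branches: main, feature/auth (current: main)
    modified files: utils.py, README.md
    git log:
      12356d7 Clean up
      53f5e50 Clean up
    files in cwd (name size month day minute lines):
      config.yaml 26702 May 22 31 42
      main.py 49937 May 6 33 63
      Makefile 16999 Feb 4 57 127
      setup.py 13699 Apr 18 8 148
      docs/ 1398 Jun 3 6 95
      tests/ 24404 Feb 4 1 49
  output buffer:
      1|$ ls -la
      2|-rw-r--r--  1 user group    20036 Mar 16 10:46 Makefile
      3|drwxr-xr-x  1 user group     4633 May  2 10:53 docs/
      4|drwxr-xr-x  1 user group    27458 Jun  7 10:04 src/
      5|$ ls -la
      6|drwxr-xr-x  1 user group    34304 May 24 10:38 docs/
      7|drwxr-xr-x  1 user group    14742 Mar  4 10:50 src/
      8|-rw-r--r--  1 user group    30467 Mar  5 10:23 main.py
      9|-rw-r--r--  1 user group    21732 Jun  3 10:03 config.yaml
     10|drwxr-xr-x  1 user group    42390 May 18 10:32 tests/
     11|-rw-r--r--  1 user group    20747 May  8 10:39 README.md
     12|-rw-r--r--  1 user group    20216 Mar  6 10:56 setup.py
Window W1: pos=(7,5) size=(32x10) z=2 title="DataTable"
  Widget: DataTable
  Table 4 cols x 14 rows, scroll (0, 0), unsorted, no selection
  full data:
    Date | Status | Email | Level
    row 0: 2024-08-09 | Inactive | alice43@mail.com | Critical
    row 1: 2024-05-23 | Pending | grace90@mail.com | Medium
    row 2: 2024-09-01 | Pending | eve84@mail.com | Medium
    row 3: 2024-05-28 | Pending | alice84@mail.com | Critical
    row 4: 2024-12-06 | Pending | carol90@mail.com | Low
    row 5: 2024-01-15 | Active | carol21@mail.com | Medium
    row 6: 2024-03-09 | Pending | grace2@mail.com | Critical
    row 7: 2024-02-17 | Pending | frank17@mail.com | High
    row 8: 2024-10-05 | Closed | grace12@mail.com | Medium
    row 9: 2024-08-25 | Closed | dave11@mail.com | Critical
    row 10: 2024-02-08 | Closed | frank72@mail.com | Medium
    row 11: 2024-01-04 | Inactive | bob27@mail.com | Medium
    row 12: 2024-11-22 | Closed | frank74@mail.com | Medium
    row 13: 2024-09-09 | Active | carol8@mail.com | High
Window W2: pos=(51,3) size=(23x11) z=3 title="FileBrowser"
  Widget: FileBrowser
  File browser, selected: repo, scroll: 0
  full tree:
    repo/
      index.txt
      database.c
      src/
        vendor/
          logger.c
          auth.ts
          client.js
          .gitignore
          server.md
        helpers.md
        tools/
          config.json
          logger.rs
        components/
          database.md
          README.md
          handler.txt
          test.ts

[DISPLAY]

                                                   
  ┏━━━━━━━━━━━━━━━━━━━┏━━━━━━━━━━━━━━━━━━━━━┓      
  ┃ Terminal          ┃ FileBrowser         ┃      
━━━━━━━━━┓────────────┠─────────────────────┨      
         ┃a           ┃> [-] repo/          ┃      
─────────┨r--  1 user ┃    index.txt        ┃      
mail     ┃r-x  1 user ┃    database.c       ┃      
─────────┃r-x  1 user ┃    [+] src/         ┃      
lice43@ma┃a           ┃                     ┃      
race90@ma┃r-x  1 user ┃                     ┃      
ve84@mail┃r-x  1 user ┃                     ┃      
lice84@ma┃r--  1 user ┗━━━━━━━━━━━━━━━━━━━━━┛      
━━━━━━━━━┛r--  1 user group    217┃                
  ┗━━━━━━━━━━━━━━━━━━━━━━━━━━━━━━━┛                
                                                   


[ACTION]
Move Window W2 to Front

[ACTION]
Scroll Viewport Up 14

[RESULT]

                                                   
                                                   
                                                   
  ┏━━━━━━━━━━━━━━━━━━━┏━━━━━━━━━━━━━━━━━━━━━┓      
  ┃ Terminal          ┃ FileBrowser         ┃      
━━━━━━━━━┓────────────┠─────────────────────┨      
         ┃a           ┃> [-] repo/          ┃      
─────────┨r--  1 user ┃    index.txt        ┃      
mail     ┃r-x  1 user ┃    database.c       ┃      
─────────┃r-x  1 user ┃    [+] src/         ┃      
lice43@ma┃a           ┃                     ┃      
race90@ma┃r-x  1 user ┃                     ┃      
ve84@mail┃r-x  1 user ┃                     ┃      
lice84@ma┃r--  1 user ┗━━━━━━━━━━━━━━━━━━━━━┛      
━━━━━━━━━┛r--  1 user group    217┃                


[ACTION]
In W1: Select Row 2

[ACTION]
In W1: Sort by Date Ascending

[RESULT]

                                                   
                                                   
                                                   
  ┏━━━━━━━━━━━━━━━━━━━┏━━━━━━━━━━━━━━━━━━━━━┓      
  ┃ Terminal          ┃ FileBrowser         ┃      
━━━━━━━━━┓────────────┠─────────────────────┨      
         ┃a           ┃> [-] repo/          ┃      
─────────┨r--  1 user ┃    index.txt        ┃      
mail     ┃r-x  1 user ┃    database.c       ┃      
─────────┃r-x  1 user ┃    [+] src/         ┃      
ob27@mail┃a           ┃                     ┃      
arol21@ma┃r-x  1 user ┃                     ┃      
rank72@ma┃r-x  1 user ┃                     ┃      
rank17@ma┃r--  1 user ┗━━━━━━━━━━━━━━━━━━━━━┛      
━━━━━━━━━┛r--  1 user group    217┃                


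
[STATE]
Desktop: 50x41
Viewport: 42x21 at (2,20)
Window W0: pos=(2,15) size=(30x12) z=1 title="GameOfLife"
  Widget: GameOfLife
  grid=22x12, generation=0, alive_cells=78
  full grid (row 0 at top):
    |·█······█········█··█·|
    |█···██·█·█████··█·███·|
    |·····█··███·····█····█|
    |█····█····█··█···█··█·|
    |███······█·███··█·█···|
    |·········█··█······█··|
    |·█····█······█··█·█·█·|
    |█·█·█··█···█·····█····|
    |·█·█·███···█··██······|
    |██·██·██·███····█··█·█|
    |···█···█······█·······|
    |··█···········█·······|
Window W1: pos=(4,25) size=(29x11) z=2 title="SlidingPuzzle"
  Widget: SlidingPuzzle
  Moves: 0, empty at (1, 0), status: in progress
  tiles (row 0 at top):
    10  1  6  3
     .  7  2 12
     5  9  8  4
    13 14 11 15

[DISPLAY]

┃█····█····█··█···█··█·      ┃            
┃███······█·███··█·█···      ┃            
┃·········█··█······█··      ┃            
┃·█····█······█··█·█·█·      ┃            
┃█·█·█··█···█·····█····      ┃            
┃·┏━━━━━━━━━━━━━━━━━━━━━━━━━━━┓           
┗━┃ SlidingPuzzle             ┃           
  ┠───────────────────────────┨           
  ┃┌────┬────┬────┬────┐      ┃           
  ┃│ 10 │  1 │  6 │  3 │      ┃           
  ┃├────┼────┼────┼────┤      ┃           
  ┃│    │  7 │  2 │ 12 │      ┃           
  ┃├────┼────┼────┼────┤      ┃           
  ┃│  5 │  9 │  8 │  4 │      ┃           
  ┃├────┼────┼────┼────┤      ┃           
  ┗━━━━━━━━━━━━━━━━━━━━━━━━━━━┛           
                                          
                                          
                                          
                                          
                                          


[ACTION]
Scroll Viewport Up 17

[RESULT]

                                          
                                          
                                          
                                          
                                          
                                          
                                          
                                          
                                          
                                          
                                          
                                          
┏━━━━━━━━━━━━━━━━━━━━━━━━━━━━┓            
┃ GameOfLife                 ┃            
┠────────────────────────────┨            
┃Gen: 0                      ┃            
┃·····█··███·····█····█      ┃            
┃█····█····█··█···█··█·      ┃            
┃███······█·███··█·█···      ┃            
┃·········█··█······█··      ┃            
┃·█····█······█··█·█·█·      ┃            


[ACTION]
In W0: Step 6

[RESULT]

                                          
                                          
                                          
                                          
                                          
                                          
                                          
                                          
                                          
                                          
                                          
                                          
┏━━━━━━━━━━━━━━━━━━━━━━━━━━━━┓            
┃ GameOfLife                 ┃            
┠────────────────────────────┨            
┃Gen: 6                      ┃            
┃········█····███·····█      ┃            
┃·······█·█······█····█      ┃            
┃·······█··█··██·█·██·█      ┃            
┃██······███···█··████·      ┃            
┃█·········███·█·······      ┃            


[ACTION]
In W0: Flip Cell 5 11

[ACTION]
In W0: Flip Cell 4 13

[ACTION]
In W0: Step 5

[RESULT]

                                          
                                          
                                          
                                          
                                          
                                          
                                          
                                          
                                          
                                          
                                          
                                          
┏━━━━━━━━━━━━━━━━━━━━━━━━━━━━┓            
┃ GameOfLife                 ┃            
┠────────────────────────────┨            
┃Gen: 11                     ┃            
┃······················      ┃            
┃······················      ┃            
┃················█·····      ┃            
┃···············█·█····      ┃            
┃················█·····      ┃            


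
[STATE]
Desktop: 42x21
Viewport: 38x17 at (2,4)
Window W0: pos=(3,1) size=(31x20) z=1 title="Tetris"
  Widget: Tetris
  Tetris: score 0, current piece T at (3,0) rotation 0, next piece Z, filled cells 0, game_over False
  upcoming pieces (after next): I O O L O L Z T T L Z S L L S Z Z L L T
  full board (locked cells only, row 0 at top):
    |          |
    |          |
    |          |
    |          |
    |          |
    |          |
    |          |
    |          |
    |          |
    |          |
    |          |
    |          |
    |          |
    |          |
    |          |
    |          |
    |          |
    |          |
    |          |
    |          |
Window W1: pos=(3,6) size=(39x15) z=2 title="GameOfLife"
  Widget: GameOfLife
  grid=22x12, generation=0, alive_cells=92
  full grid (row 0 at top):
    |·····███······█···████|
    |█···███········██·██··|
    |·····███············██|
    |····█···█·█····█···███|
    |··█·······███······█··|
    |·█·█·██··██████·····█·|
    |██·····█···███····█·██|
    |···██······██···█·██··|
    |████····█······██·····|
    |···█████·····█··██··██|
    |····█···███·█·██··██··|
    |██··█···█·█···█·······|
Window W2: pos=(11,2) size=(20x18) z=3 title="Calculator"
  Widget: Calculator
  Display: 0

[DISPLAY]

 ┃       ┠──────────────────┨  ┃      
 ┃       ┃                 0┃  ┃      
 ┏━━━━━━━┃┌───┬───┬───┬───┐ ┃━━━━━━━━━
 ┃ GameOf┃│ 7 │ 8 │ 9 │ ÷ │ ┃         
 ┠───────┃├───┼───┼───┼───┤ ┃─────────
 ┃Gen: 0 ┃│ 4 │ 5 │ 6 │ × │ ┃         
 ┃█···███┃├───┼───┼───┼───┤ ┃         
 ┃·····██┃│ 1 │ 2 │ 3 │ - │ ┃         
 ┃····█··┃├───┼───┼───┼───┤ ┃         
 ┃··█····┃│ 0 │ . │ = │ + │ ┃         
 ┃·█·█·██┃├───┼───┼───┼───┤ ┃         
 ┃██·····┃│ C │ MC│ MR│ M+│ ┃         
 ┃···██··┃└───┴───┴───┴───┘ ┃         
 ┃████···┃                  ┃         
 ┃···████┃                  ┃         
 ┃····█··┗━━━━━━━━━━━━━━━━━━┛         
 ┗━━━━━━━━━━━━━━━━━━━━━━━━━━━━━━━━━━━━


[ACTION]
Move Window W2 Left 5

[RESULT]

 ┃  ┠──────────────────┨       ┃      
 ┃  ┃                 0┃       ┃      
 ┏━━┃┌───┬───┬───┬───┐ ┃━━━━━━━━━━━━━━
 ┃ G┃│ 7 │ 8 │ 9 │ ÷ │ ┃              
 ┠──┃├───┼───┼───┼───┤ ┃──────────────
 ┃Ge┃│ 4 │ 5 │ 6 │ × │ ┃              
 ┃█·┃├───┼───┼───┼───┤ ┃              
 ┃··┃│ 1 │ 2 │ 3 │ - │ ┃              
 ┃··┃├───┼───┼───┼───┤ ┃              
 ┃··┃│ 0 │ . │ = │ + │ ┃              
 ┃·█┃├───┼───┼───┼───┤ ┃              
 ┃██┃│ C │ MC│ MR│ M+│ ┃              
 ┃··┃└───┴───┴───┴───┘ ┃              
 ┃██┃                  ┃              
 ┃··┃                  ┃              
 ┃··┗━━━━━━━━━━━━━━━━━━┛              
 ┗━━━━━━━━━━━━━━━━━━━━━━━━━━━━━━━━━━━━


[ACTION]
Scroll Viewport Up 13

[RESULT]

                                      
 ┏━━━━━━━━━━━━━━━━━━━━━━━━━━━━━┓      
 ┃ T┏━━━━━━━━━━━━━━━━━━┓       ┃      
 ┠──┃ Calculator       ┃───────┨      
 ┃  ┠──────────────────┨       ┃      
 ┃  ┃                 0┃       ┃      
 ┏━━┃┌───┬───┬───┬───┐ ┃━━━━━━━━━━━━━━
 ┃ G┃│ 7 │ 8 │ 9 │ ÷ │ ┃              
 ┠──┃├───┼───┼───┼───┤ ┃──────────────
 ┃Ge┃│ 4 │ 5 │ 6 │ × │ ┃              
 ┃█·┃├───┼───┼───┼───┤ ┃              
 ┃··┃│ 1 │ 2 │ 3 │ - │ ┃              
 ┃··┃├───┼───┼───┼───┤ ┃              
 ┃··┃│ 0 │ . │ = │ + │ ┃              
 ┃·█┃├───┼───┼───┼───┤ ┃              
 ┃██┃│ C │ MC│ MR│ M+│ ┃              
 ┃··┃└───┴───┴───┴───┘ ┃              


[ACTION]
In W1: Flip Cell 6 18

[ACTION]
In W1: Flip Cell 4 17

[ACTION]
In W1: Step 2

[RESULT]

                                      
 ┏━━━━━━━━━━━━━━━━━━━━━━━━━━━━━┓      
 ┃ T┏━━━━━━━━━━━━━━━━━━┓       ┃      
 ┠──┃ Calculator       ┃───────┨      
 ┃  ┠──────────────────┨       ┃      
 ┃  ┃                 0┃       ┃      
 ┏━━┃┌───┬───┬───┬───┐ ┃━━━━━━━━━━━━━━
 ┃ G┃│ 7 │ 8 │ 9 │ ÷ │ ┃              
 ┠──┃├───┼───┼───┼───┤ ┃──────────────
 ┃Ge┃│ 4 │ 5 │ 6 │ × │ ┃              
 ┃··┃├───┼───┼───┼───┤ ┃              
 ┃··┃│ 1 │ 2 │ 3 │ - │ ┃              
 ┃··┃├───┼───┼───┼───┤ ┃              
 ┃·█┃│ 0 │ . │ = │ + │ ┃              
 ┃█·┃├───┼───┼───┼───┤ ┃              
 ┃██┃│ C │ MC│ MR│ M+│ ┃              
 ┃██┃└───┴───┴───┴───┘ ┃              
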